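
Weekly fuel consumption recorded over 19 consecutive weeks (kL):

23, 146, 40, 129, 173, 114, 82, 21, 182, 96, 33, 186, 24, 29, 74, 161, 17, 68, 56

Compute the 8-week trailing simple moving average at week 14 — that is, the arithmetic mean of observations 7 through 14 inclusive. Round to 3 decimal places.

Sum of periods 7–14: 82 + 21 + 182 + 96 + 33 + 186 + 24 + 29 = 653
Divide by 8: 653 / 8 = 81.625

81.625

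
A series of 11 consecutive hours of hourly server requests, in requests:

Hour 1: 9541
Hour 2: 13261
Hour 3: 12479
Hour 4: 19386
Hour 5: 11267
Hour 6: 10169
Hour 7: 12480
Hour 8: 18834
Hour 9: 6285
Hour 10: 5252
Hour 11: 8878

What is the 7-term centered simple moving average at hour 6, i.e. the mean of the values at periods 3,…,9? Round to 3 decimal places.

12985.714

Sum of periods 3–9: 12479 + 19386 + 11267 + 10169 + 12480 + 18834 + 6285 = 90900
Divide by 7: 90900 / 7 = 12985.714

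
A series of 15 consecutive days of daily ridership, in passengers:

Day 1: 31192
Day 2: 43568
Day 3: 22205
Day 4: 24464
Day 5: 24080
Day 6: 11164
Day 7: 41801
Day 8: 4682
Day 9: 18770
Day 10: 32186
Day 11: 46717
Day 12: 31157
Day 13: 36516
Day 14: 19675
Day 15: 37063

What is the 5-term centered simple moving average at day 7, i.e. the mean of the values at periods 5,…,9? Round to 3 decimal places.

Sum of periods 5–9: 24080 + 11164 + 41801 + 4682 + 18770 = 100497
Divide by 5: 100497 / 5 = 20099.400

20099.400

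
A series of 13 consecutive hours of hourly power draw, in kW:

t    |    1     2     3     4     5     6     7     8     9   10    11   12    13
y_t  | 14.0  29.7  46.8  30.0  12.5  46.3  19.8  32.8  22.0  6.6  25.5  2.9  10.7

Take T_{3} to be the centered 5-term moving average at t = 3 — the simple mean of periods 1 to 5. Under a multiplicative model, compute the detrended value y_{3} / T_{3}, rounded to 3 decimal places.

1.759

Trend T_3 = (14.0 + 29.7 + 46.8 + 30.0 + 12.5) / 5 = 133.0/5 = 26.60000
Ratio to trend: 46.8 / 26.60000 = 1.759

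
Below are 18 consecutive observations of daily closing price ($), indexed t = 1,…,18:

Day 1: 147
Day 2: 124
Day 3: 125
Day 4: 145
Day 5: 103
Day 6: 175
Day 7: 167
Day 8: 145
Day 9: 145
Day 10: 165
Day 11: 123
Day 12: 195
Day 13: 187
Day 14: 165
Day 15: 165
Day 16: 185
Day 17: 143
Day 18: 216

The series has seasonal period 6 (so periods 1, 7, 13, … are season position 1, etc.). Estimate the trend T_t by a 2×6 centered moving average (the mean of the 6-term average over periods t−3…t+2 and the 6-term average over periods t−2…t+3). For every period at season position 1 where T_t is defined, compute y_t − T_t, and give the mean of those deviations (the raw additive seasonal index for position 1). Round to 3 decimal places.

18.667

Season position 1 occurs at t = 7, 13 (where T_t is defined).
t=7: T_7 = 148.33333; y_7 − T_7 = 167 − 148.33333 = 18.66667
t=13: T_13 = 168.33333; y_13 − T_13 = 187 − 168.33333 = 18.66667
Mean deviation: (18.66667 + 18.66667) / 2 = 18.667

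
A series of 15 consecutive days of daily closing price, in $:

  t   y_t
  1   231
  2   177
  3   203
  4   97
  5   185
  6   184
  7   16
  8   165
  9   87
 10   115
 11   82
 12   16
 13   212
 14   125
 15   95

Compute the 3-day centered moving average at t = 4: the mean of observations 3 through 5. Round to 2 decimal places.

161.67

Sum of periods 3–5: 203 + 97 + 185 = 485
Divide by 3: 485 / 3 = 161.67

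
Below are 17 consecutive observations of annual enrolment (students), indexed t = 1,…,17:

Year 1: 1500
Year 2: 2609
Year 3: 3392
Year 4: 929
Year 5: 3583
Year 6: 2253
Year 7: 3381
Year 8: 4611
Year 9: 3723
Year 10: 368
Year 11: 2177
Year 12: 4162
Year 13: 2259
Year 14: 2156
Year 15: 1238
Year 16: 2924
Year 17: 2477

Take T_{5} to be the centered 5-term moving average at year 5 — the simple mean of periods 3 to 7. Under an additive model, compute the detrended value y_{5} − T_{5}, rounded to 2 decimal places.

Trend T_5 = (3392 + 929 + 3583 + 2253 + 3381) / 5 = 13538/5 = 2707.6000
Detrended value: 3583 − 2707.6000 = 875.40

875.40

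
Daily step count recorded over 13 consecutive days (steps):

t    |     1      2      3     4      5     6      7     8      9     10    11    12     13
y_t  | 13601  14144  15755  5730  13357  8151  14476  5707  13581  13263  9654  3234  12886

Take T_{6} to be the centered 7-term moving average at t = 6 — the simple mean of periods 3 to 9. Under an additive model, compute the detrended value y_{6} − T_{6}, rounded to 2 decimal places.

Trend T_6 = (15755 + 5730 + 13357 + 8151 + 14476 + 5707 + 13581) / 7 = 76757/7 = 10965.2857
Detrended value: 8151 − 10965.2857 = -2814.29

-2814.29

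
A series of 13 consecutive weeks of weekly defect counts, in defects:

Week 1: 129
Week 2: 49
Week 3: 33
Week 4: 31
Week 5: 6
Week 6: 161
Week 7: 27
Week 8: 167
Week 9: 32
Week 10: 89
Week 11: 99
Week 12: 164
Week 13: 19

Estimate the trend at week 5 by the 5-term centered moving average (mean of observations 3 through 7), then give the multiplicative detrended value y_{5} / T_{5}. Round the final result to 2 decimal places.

0.12

Trend T_5 = (33 + 31 + 6 + 161 + 27) / 5 = 258/5 = 51.6000
Ratio to trend: 6 / 51.6000 = 0.12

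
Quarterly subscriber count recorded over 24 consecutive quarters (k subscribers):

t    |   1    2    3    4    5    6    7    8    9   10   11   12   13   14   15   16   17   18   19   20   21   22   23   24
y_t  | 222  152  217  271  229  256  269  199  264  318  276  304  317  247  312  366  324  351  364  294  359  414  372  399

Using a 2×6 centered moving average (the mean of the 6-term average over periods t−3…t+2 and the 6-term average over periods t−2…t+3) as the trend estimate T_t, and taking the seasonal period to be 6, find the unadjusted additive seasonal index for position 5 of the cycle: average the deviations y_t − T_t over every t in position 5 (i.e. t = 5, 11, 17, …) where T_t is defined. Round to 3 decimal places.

Season position 5 occurs at t = 5, 11, 17 (where T_t is defined).
t=5: T_5 = 236.25000; y_5 − T_5 = 229 − 236.25000 = -7.25000
t=11: T_11 = 283.66667; y_11 − T_11 = 276 − 283.66667 = -7.66667
t=17: T_17 = 331.25000; y_17 − T_17 = 324 − 331.25000 = -7.25000
Mean deviation: (-7.25000 + -7.66667 + -7.25000) / 3 = -7.389

-7.389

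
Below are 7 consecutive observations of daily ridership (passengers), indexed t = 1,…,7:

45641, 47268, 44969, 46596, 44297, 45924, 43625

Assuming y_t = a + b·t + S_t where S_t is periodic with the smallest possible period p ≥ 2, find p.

First differences y_{t+1} − y_t: 1627, -2299, 1627, -2299, 1627, -2299, …
The difference pattern repeats every 2 terms and not for any smaller step, so p = 2.

2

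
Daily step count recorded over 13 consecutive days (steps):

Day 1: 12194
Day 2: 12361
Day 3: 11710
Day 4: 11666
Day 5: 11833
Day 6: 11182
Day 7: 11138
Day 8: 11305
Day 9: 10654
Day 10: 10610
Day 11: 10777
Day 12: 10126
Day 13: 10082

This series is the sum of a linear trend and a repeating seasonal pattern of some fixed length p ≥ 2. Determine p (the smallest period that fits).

3

First differences y_{t+1} − y_t: 167, -651, -44, 167, -651, -44, 167, -651, …
The difference pattern repeats every 3 terms and not for any smaller step, so p = 3.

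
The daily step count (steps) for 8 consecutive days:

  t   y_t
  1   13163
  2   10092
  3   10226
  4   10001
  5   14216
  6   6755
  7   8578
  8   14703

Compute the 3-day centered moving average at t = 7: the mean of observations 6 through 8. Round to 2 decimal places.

10012.00

Sum of periods 6–8: 6755 + 8578 + 14703 = 30036
Divide by 3: 30036 / 3 = 10012.00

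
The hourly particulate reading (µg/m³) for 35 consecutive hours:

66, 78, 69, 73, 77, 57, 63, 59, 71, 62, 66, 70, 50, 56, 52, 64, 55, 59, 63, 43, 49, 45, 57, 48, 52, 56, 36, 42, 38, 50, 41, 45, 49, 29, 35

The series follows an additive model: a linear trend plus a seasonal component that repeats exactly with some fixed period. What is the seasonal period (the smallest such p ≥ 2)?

7

First differences y_{t+1} − y_t: 12, -9, 4, 4, -20, 6, -4, 12, -9, 4, 4, -20, 6, -4, 12, -9, …
The difference pattern repeats every 7 terms and not for any smaller step, so p = 7.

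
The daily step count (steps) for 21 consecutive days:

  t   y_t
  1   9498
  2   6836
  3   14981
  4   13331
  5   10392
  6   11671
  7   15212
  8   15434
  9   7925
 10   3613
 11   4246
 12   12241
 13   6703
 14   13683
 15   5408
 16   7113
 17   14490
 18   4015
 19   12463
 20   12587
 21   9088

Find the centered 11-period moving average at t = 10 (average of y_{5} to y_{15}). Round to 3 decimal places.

9684.364

Sum of periods 5–15: 10392 + 11671 + 15212 + 15434 + 7925 + 3613 + 4246 + 12241 + 6703 + 13683 + 5408 = 106528
Divide by 11: 106528 / 11 = 9684.364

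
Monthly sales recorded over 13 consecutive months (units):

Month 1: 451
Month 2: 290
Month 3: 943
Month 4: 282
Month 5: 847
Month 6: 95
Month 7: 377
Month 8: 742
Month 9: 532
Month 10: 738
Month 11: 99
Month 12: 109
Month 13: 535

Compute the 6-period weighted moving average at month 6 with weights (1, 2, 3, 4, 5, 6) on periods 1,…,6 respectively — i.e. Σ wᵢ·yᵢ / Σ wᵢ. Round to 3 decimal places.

466.333

Weighted sum: 1·451 + 2·290 + 3·943 + 4·282 + 5·847 + 6·95 = 451 + 580 + 2829 + 1128 + 4235 + 570 = 9793
Weight total: 1 + 2 + 3 + 4 + 5 + 6 = 21
WMA = 9793 / 21 = 466.333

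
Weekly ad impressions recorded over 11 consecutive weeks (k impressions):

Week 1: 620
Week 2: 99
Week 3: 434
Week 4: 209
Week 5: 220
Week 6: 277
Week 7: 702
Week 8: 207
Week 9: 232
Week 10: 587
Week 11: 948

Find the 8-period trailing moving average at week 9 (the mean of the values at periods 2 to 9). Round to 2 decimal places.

297.50

Sum of periods 2–9: 99 + 434 + 209 + 220 + 277 + 702 + 207 + 232 = 2380
Divide by 8: 2380 / 8 = 297.50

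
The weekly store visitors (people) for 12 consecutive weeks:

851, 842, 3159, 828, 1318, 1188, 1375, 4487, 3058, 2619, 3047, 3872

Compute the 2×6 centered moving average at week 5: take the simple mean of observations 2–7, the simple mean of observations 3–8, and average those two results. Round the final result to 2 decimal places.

1755.42

Sum over 2–7: 842 + 3159 + 828 + 1318 + 1188 + 1375 = 8710
Sum over 3–8: 3159 + 828 + 1318 + 1188 + 1375 + 4487 = 12355
CMA at t=5 = (8710 + 12355) / (2·6) = 21065 / 12 = 1755.42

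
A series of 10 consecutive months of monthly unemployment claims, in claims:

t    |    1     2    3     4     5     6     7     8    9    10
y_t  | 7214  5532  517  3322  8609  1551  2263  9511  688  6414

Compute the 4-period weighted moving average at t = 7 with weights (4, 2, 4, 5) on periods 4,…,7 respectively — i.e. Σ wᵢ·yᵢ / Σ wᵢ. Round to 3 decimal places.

Weighted sum: 4·3322 + 2·8609 + 4·1551 + 5·2263 = 13288 + 17218 + 6204 + 11315 = 48025
Weight total: 4 + 2 + 4 + 5 = 15
WMA = 48025 / 15 = 3201.667

3201.667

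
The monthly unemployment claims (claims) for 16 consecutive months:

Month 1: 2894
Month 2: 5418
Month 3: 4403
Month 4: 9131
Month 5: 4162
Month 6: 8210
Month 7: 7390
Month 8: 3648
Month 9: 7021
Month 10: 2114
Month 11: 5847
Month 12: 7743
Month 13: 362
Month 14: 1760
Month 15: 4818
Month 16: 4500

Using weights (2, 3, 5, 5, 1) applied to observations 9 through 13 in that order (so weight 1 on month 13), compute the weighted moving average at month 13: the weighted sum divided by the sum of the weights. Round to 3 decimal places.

Weighted sum: 2·7021 + 3·2114 + 5·5847 + 5·7743 + 1·362 = 14042 + 6342 + 29235 + 38715 + 362 = 88696
Weight total: 2 + 3 + 5 + 5 + 1 = 16
WMA = 88696 / 16 = 5543.500

5543.500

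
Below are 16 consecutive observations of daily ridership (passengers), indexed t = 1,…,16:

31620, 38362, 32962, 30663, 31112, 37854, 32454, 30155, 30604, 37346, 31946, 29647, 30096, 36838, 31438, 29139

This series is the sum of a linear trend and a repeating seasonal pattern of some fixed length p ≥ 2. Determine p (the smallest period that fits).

4

First differences y_{t+1} − y_t: 6742, -5400, -2299, 449, 6742, -5400, -2299, 449, 6742, -5400, …
The difference pattern repeats every 4 terms and not for any smaller step, so p = 4.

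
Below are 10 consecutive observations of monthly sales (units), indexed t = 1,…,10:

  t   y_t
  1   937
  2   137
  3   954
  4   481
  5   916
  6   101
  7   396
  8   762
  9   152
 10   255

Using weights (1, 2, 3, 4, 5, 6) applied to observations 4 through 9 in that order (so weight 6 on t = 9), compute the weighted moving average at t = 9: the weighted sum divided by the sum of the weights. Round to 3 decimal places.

424.857

Weighted sum: 1·481 + 2·916 + 3·101 + 4·396 + 5·762 + 6·152 = 481 + 1832 + 303 + 1584 + 3810 + 912 = 8922
Weight total: 1 + 2 + 3 + 4 + 5 + 6 = 21
WMA = 8922 / 21 = 424.857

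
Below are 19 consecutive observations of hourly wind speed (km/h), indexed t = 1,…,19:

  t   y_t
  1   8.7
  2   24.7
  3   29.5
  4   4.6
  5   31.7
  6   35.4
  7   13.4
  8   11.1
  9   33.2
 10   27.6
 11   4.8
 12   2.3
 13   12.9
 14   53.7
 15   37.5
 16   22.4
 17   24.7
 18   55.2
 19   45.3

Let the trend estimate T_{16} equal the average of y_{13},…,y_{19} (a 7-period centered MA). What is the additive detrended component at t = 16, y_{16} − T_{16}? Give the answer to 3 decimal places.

-13.557

Trend T_16 = (12.9 + 53.7 + 37.5 + 22.4 + 24.7 + 55.2 + 45.3) / 7 = 251.7/7 = 35.95714
Detrended value: 22.4 − 35.95714 = -13.557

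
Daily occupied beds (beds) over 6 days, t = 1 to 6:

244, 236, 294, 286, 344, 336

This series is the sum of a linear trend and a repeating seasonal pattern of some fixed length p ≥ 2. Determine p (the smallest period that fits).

First differences y_{t+1} − y_t: -8, 58, -8, 58, -8, …
The difference pattern repeats every 2 terms and not for any smaller step, so p = 2.

2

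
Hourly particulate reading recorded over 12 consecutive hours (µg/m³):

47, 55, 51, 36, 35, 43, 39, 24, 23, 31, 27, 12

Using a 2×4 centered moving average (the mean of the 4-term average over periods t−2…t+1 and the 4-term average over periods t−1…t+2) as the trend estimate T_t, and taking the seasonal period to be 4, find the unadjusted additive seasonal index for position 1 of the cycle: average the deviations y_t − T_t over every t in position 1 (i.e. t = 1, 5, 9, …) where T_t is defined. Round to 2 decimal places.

Season position 1 occurs at t = 5, 9 (where T_t is defined).
t=5: T_5 = 39.7500; y_5 − T_5 = 35 − 39.7500 = -4.7500
t=9: T_9 = 27.7500; y_9 − T_9 = 23 − 27.7500 = -4.7500
Mean deviation: (-4.7500 + -4.7500) / 2 = -4.75

-4.75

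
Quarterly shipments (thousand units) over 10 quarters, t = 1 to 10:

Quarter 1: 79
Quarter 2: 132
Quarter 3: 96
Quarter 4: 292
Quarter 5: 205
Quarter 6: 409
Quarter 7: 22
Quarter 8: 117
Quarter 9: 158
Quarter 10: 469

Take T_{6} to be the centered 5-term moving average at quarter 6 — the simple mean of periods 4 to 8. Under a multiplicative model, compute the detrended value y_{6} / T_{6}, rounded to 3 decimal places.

1.957

Trend T_6 = (292 + 205 + 409 + 22 + 117) / 5 = 1045/5 = 209.00000
Ratio to trend: 409 / 209.00000 = 1.957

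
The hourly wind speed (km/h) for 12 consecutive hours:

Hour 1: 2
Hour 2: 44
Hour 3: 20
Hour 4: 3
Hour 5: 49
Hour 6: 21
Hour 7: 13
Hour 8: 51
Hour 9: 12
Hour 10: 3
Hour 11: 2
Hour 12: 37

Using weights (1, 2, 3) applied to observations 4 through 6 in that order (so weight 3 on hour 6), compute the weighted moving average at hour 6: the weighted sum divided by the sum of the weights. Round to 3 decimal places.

27.333

Weighted sum: 1·3 + 2·49 + 3·21 = 3 + 98 + 63 = 164
Weight total: 1 + 2 + 3 = 6
WMA = 164 / 6 = 27.333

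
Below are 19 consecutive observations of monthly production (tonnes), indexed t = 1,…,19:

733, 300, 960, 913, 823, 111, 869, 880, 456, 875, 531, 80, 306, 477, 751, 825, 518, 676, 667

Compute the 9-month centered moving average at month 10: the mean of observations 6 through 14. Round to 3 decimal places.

Sum of periods 6–14: 111 + 869 + 880 + 456 + 875 + 531 + 80 + 306 + 477 = 4585
Divide by 9: 4585 / 9 = 509.444

509.444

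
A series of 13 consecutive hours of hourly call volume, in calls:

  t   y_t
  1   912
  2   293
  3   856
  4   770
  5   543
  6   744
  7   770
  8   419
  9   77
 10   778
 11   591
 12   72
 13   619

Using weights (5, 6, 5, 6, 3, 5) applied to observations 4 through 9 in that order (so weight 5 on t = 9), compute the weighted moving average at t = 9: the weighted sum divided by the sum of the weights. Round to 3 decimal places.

569.667

Weighted sum: 5·770 + 6·543 + 5·744 + 6·770 + 3·419 + 5·77 = 3850 + 3258 + 3720 + 4620 + 1257 + 385 = 17090
Weight total: 5 + 6 + 5 + 6 + 3 + 5 = 30
WMA = 17090 / 30 = 569.667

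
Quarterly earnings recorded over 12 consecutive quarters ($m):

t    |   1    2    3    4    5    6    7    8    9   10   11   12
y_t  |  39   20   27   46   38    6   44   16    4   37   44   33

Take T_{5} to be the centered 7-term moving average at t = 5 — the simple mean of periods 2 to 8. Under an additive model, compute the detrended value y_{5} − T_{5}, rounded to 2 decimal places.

Trend T_5 = (20 + 27 + 46 + 38 + 6 + 44 + 16) / 7 = 197/7 = 28.1429
Detrended value: 38 − 28.1429 = 9.86

9.86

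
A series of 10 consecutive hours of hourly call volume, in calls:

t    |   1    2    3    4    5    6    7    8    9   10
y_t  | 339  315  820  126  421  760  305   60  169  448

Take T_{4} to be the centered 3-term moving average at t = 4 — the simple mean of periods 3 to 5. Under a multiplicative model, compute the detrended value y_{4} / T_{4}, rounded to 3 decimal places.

Trend T_4 = (820 + 126 + 421) / 3 = 1367/3 = 455.66667
Ratio to trend: 126 / 455.66667 = 0.277

0.277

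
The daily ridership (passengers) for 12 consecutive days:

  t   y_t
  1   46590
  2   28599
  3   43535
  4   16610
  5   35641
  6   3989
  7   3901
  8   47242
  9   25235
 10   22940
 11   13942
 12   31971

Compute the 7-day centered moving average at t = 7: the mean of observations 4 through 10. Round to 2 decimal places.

22222.57

Sum of periods 4–10: 16610 + 35641 + 3989 + 3901 + 47242 + 25235 + 22940 = 155558
Divide by 7: 155558 / 7 = 22222.57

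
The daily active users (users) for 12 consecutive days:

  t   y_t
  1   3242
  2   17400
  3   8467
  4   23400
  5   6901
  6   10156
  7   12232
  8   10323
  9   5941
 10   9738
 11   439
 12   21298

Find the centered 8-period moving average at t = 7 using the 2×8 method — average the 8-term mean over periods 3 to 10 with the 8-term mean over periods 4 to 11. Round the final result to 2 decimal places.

10393.00

Sum over 3–10: 8467 + 23400 + 6901 + 10156 + 12232 + 10323 + 5941 + 9738 = 87158
Sum over 4–11: 23400 + 6901 + 10156 + 12232 + 10323 + 5941 + 9738 + 439 = 79130
CMA at t=7 = (87158 + 79130) / (2·8) = 166288 / 16 = 10393.00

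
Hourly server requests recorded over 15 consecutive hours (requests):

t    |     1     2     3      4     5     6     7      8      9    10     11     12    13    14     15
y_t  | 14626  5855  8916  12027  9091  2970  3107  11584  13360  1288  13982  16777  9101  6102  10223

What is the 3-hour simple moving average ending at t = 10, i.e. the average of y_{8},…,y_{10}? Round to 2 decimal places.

Sum of periods 8–10: 11584 + 13360 + 1288 = 26232
Divide by 3: 26232 / 3 = 8744.00

8744.00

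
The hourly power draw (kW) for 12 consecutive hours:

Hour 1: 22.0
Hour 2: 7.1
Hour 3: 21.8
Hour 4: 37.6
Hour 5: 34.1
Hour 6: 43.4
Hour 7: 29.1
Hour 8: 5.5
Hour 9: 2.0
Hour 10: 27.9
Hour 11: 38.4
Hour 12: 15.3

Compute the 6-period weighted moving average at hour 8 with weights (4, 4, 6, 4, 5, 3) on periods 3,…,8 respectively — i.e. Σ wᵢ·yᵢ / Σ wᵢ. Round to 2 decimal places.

Weighted sum: 4·21.8 + 4·37.6 + 6·34.1 + 4·43.4 + 5·29.1 + 3·5.5 = 87.2 + 150.4 + 204.6 + 173.6 + 145.5 + 16.5 = 777.8
Weight total: 4 + 4 + 6 + 4 + 5 + 3 = 26
WMA = 777.8 / 26 = 29.92

29.92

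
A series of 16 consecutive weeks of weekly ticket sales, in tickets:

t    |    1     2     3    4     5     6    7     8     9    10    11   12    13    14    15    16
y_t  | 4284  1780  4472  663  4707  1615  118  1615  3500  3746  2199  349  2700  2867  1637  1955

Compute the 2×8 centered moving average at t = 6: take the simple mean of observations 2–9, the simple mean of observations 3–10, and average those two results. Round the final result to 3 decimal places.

2431.625

Sum over 2–9: 1780 + 4472 + 663 + 4707 + 1615 + 118 + 1615 + 3500 = 18470
Sum over 3–10: 4472 + 663 + 4707 + 1615 + 118 + 1615 + 3500 + 3746 = 20436
CMA at t=6 = (18470 + 20436) / (2·8) = 38906 / 16 = 2431.625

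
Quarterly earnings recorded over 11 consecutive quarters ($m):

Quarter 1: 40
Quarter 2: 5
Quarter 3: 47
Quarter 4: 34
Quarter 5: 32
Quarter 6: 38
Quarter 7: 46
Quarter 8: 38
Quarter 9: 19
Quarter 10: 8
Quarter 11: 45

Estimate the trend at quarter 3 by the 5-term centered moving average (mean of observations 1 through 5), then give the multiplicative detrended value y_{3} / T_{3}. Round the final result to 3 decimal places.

1.487

Trend T_3 = (40 + 5 + 47 + 34 + 32) / 5 = 158/5 = 31.60000
Ratio to trend: 47 / 31.60000 = 1.487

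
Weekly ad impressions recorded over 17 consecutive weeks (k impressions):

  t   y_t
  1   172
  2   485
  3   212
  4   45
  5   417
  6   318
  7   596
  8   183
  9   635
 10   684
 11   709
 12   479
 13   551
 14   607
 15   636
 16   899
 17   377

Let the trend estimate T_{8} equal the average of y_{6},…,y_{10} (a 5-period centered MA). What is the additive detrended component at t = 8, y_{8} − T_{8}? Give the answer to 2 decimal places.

-300.20

Trend T_8 = (318 + 596 + 183 + 635 + 684) / 5 = 2416/5 = 483.2000
Detrended value: 183 − 483.2000 = -300.20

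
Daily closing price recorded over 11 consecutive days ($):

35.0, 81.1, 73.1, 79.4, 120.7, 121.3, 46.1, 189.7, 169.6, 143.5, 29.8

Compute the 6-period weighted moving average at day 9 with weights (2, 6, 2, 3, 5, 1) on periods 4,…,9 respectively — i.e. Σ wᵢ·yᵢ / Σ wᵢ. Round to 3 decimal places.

Weighted sum: 2·79.4 + 6·120.7 + 2·121.3 + 3·46.1 + 5·189.7 + 1·169.6 = 158.8 + 724.2 + 242.6 + 138.3 + 948.5 + 169.6 = 2382.0
Weight total: 2 + 6 + 2 + 3 + 5 + 1 = 19
WMA = 2382.0 / 19 = 125.368

125.368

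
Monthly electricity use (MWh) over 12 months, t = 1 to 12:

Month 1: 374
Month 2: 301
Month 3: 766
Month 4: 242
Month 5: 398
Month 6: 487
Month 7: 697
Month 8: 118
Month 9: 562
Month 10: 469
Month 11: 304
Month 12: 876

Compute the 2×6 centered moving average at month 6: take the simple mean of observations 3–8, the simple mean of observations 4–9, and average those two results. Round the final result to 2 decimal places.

Sum over 3–8: 766 + 242 + 398 + 487 + 697 + 118 = 2708
Sum over 4–9: 242 + 398 + 487 + 697 + 118 + 562 = 2504
CMA at t=6 = (2708 + 2504) / (2·6) = 5212 / 12 = 434.33

434.33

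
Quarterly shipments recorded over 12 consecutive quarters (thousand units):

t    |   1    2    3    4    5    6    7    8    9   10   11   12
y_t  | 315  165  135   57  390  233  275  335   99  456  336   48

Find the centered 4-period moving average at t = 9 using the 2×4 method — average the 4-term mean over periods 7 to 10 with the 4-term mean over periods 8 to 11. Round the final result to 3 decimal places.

298.875

Sum over 7–10: 275 + 335 + 99 + 456 = 1165
Sum over 8–11: 335 + 99 + 456 + 336 = 1226
CMA at t=9 = (1165 + 1226) / (2·4) = 2391 / 8 = 298.875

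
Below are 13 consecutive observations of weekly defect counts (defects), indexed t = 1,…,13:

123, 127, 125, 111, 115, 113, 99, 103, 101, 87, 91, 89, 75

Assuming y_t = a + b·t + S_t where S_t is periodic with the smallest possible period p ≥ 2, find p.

3

First differences y_{t+1} − y_t: 4, -2, -14, 4, -2, -14, 4, -2, …
The difference pattern repeats every 3 terms and not for any smaller step, so p = 3.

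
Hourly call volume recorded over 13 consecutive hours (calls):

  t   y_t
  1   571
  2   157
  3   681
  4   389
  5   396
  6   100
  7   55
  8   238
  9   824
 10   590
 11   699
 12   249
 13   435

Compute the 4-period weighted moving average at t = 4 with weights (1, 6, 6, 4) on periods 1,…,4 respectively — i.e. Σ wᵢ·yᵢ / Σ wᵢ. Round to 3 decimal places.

Weighted sum: 1·571 + 6·157 + 6·681 + 4·389 = 571 + 942 + 4086 + 1556 = 7155
Weight total: 1 + 6 + 6 + 4 = 17
WMA = 7155 / 17 = 420.882

420.882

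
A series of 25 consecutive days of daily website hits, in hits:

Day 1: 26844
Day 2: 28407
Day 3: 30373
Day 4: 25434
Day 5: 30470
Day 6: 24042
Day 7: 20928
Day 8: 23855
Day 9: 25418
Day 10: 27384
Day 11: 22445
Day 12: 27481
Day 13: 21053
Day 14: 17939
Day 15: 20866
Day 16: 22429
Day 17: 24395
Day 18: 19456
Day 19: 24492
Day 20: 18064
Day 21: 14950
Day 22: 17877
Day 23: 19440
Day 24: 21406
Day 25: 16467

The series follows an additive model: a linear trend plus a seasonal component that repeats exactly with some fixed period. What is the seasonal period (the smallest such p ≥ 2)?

First differences y_{t+1} − y_t: 1563, 1966, -4939, 5036, -6428, -3114, 2927, 1563, 1966, -4939, 5036, -6428, -3114, 2927, 1563, 1966, …
The difference pattern repeats every 7 terms and not for any smaller step, so p = 7.

7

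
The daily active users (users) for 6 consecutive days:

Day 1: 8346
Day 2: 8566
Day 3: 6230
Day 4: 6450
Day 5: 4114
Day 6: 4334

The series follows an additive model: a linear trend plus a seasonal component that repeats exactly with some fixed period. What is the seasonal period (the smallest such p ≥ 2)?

First differences y_{t+1} − y_t: 220, -2336, 220, -2336, 220, …
The difference pattern repeats every 2 terms and not for any smaller step, so p = 2.

2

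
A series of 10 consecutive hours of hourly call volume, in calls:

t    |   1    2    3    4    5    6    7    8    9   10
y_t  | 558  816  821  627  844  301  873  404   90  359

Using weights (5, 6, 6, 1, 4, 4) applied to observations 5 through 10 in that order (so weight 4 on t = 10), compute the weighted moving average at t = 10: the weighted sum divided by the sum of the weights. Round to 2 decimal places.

Weighted sum: 5·844 + 6·301 + 6·873 + 1·404 + 4·90 + 4·359 = 4220 + 1806 + 5238 + 404 + 360 + 1436 = 13464
Weight total: 5 + 6 + 6 + 1 + 4 + 4 = 26
WMA = 13464 / 26 = 517.85

517.85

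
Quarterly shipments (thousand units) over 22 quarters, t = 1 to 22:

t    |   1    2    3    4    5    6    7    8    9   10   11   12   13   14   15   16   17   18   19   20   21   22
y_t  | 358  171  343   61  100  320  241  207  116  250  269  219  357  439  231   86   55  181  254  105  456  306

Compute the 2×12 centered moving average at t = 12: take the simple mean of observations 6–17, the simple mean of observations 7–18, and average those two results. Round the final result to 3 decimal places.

Sum over 6–17: 320 + 241 + 207 + 116 + 250 + 269 + 219 + 357 + 439 + 231 + 86 + 55 = 2790
Sum over 7–18: 241 + 207 + 116 + 250 + 269 + 219 + 357 + 439 + 231 + 86 + 55 + 181 = 2651
CMA at t=12 = (2790 + 2651) / (2·12) = 5441 / 24 = 226.708

226.708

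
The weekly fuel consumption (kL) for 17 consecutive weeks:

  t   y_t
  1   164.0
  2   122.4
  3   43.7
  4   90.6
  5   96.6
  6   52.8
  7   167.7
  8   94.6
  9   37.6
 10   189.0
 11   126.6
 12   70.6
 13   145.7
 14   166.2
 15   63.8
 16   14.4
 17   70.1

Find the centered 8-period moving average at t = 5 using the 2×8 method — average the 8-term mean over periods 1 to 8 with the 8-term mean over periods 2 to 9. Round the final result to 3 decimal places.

96.150

Sum over 1–8: 164.0 + 122.4 + 43.7 + 90.6 + 96.6 + 52.8 + 167.7 + 94.6 = 832.4
Sum over 2–9: 122.4 + 43.7 + 90.6 + 96.6 + 52.8 + 167.7 + 94.6 + 37.6 = 706.0
CMA at t=5 = (832.4 + 706.0) / (2·8) = 1538.4 / 16 = 96.150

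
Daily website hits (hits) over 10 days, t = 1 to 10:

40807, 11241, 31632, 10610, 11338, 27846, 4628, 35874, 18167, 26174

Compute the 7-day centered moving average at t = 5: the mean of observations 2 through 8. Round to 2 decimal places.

19024.14

Sum of periods 2–8: 11241 + 31632 + 10610 + 11338 + 27846 + 4628 + 35874 = 133169
Divide by 7: 133169 / 7 = 19024.14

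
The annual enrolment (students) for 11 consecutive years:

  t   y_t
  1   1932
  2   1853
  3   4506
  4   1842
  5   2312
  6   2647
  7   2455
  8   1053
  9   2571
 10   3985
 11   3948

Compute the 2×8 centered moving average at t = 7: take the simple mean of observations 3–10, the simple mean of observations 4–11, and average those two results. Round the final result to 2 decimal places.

Sum over 3–10: 4506 + 1842 + 2312 + 2647 + 2455 + 1053 + 2571 + 3985 = 21371
Sum over 4–11: 1842 + 2312 + 2647 + 2455 + 1053 + 2571 + 3985 + 3948 = 20813
CMA at t=7 = (21371 + 20813) / (2·8) = 42184 / 16 = 2636.50

2636.50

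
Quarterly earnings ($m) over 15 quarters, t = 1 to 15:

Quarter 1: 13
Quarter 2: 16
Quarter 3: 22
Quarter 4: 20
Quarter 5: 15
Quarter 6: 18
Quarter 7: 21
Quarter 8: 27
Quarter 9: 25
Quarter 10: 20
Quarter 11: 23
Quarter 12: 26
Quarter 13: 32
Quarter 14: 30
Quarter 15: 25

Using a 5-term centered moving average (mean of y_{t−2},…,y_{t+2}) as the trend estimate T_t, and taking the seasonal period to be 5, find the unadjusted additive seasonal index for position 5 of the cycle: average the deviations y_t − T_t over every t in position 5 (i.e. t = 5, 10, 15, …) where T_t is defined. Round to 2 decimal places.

Season position 5 occurs at t = 5, 10 (where T_t is defined).
t=5: T_5 = 19.2000; y_5 − T_5 = 15 − 19.2000 = -4.2000
t=10: T_10 = 24.2000; y_10 − T_10 = 20 − 24.2000 = -4.2000
Mean deviation: (-4.2000 + -4.2000) / 2 = -4.20

-4.20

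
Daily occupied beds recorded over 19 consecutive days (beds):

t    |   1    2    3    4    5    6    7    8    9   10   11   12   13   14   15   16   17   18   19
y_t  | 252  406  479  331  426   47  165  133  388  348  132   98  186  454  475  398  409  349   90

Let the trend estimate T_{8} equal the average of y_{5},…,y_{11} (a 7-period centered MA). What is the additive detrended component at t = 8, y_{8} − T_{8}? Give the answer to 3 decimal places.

Trend T_8 = (426 + 47 + 165 + 133 + 388 + 348 + 132) / 7 = 1639/7 = 234.14286
Detrended value: 133 − 234.14286 = -101.143

-101.143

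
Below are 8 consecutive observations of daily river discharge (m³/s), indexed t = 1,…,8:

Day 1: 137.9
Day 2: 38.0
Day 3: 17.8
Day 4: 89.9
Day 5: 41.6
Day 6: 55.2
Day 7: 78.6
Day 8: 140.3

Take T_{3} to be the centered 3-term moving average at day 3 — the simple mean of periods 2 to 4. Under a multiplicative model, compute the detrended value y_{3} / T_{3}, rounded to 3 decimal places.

Trend T_3 = (38.0 + 17.8 + 89.9) / 3 = 145.7/3 = 48.56667
Ratio to trend: 17.8 / 48.56667 = 0.367

0.367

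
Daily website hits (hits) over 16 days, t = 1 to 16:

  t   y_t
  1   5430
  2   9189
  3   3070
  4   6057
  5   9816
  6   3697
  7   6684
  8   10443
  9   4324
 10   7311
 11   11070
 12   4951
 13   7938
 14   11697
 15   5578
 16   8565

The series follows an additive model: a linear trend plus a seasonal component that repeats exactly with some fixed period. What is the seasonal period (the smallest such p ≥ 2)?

3

First differences y_{t+1} − y_t: 3759, -6119, 2987, 3759, -6119, 2987, 3759, -6119, …
The difference pattern repeats every 3 terms and not for any smaller step, so p = 3.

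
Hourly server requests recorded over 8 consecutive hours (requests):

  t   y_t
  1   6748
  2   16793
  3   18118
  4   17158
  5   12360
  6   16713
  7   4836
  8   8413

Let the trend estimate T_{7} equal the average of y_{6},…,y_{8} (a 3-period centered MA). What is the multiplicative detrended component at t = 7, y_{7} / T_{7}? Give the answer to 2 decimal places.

Trend T_7 = (16713 + 4836 + 8413) / 3 = 29962/3 = 9987.3333
Ratio to trend: 4836 / 9987.3333 = 0.48

0.48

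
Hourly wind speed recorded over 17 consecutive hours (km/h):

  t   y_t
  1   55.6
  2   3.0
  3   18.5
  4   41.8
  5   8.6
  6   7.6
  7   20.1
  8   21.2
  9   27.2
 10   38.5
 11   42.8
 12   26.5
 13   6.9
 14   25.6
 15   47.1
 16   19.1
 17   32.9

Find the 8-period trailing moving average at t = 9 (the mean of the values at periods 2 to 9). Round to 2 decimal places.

Sum of periods 2–9: 3.0 + 18.5 + 41.8 + 8.6 + 7.6 + 20.1 + 21.2 + 27.2 = 148.0
Divide by 8: 148.0 / 8 = 18.50

18.50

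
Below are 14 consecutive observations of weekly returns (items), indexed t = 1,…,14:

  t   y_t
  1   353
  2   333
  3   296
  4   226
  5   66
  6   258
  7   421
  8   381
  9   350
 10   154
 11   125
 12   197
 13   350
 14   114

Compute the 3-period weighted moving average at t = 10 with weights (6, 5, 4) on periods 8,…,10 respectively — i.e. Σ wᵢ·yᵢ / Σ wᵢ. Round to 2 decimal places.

310.13

Weighted sum: 6·381 + 5·350 + 4·154 = 2286 + 1750 + 616 = 4652
Weight total: 6 + 5 + 4 = 15
WMA = 4652 / 15 = 310.13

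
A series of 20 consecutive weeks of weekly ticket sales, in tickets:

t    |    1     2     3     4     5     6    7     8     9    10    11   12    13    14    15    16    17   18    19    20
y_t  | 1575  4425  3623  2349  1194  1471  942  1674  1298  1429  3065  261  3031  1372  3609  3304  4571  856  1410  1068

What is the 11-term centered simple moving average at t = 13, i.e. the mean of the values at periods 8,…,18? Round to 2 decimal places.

Sum of periods 8–18: 1674 + 1298 + 1429 + 3065 + 261 + 3031 + 1372 + 3609 + 3304 + 4571 + 856 = 24470
Divide by 11: 24470 / 11 = 2224.55

2224.55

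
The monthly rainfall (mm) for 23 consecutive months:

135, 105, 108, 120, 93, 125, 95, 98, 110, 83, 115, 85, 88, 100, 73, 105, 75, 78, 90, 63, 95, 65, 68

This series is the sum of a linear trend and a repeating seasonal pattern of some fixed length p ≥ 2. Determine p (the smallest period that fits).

5

First differences y_{t+1} − y_t: -30, 3, 12, -27, 32, -30, 3, 12, -27, 32, -30, 3, …
The difference pattern repeats every 5 terms and not for any smaller step, so p = 5.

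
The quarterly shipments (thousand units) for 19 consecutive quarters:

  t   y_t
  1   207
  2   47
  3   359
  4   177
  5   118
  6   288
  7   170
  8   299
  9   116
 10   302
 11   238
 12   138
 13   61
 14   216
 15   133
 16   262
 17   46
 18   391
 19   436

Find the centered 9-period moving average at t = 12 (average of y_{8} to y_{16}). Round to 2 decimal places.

Sum of periods 8–16: 299 + 116 + 302 + 238 + 138 + 61 + 216 + 133 + 262 = 1765
Divide by 9: 1765 / 9 = 196.11

196.11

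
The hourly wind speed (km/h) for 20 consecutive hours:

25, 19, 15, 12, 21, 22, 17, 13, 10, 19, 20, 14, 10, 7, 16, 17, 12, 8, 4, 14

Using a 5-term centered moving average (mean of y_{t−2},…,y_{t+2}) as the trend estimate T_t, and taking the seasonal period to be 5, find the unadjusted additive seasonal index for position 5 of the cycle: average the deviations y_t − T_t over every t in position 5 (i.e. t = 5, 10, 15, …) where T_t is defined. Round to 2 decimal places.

3.67

Season position 5 occurs at t = 5, 10, 15 (where T_t is defined).
t=5: T_5 = 17.4000; y_5 − T_5 = 21 − 17.4000 = 3.6000
t=10: T_10 = 15.2000; y_10 − T_10 = 19 − 15.2000 = 3.8000
t=15: T_15 = 12.4000; y_15 − T_15 = 16 − 12.4000 = 3.6000
Mean deviation: (3.6000 + 3.8000 + 3.6000) / 3 = 3.67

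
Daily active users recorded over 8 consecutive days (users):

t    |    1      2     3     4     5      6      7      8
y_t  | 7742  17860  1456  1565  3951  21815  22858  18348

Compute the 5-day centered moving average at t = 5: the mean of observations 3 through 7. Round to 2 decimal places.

10329.00

Sum of periods 3–7: 1456 + 1565 + 3951 + 21815 + 22858 = 51645
Divide by 5: 51645 / 5 = 10329.00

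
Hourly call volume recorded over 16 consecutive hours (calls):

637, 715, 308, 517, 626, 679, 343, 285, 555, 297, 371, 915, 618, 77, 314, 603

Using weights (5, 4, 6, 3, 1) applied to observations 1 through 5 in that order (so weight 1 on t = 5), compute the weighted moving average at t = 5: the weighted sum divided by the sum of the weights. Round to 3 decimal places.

530.000

Weighted sum: 5·637 + 4·715 + 6·308 + 3·517 + 1·626 = 3185 + 2860 + 1848 + 1551 + 626 = 10070
Weight total: 5 + 4 + 6 + 3 + 1 = 19
WMA = 10070 / 19 = 530.000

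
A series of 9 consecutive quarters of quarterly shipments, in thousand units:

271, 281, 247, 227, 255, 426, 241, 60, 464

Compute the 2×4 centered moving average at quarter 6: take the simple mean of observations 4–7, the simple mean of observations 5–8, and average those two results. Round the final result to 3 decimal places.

266.375

Sum over 4–7: 227 + 255 + 426 + 241 = 1149
Sum over 5–8: 255 + 426 + 241 + 60 = 982
CMA at t=6 = (1149 + 982) / (2·4) = 2131 / 8 = 266.375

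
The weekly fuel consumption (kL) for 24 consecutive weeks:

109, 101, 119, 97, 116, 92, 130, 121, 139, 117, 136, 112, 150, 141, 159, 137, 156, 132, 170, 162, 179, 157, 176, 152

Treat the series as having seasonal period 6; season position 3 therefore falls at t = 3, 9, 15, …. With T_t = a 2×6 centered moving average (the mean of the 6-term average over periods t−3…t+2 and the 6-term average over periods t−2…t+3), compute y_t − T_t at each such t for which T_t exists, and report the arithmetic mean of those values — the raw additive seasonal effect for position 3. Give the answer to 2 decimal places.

14.78

Season position 3 occurs at t = 9, 15, 21 (where T_t is defined).
t=9: T_9 = 124.1667; y_9 − T_9 = 139 − 124.1667 = 14.8333
t=15: T_15 = 144.1667; y_15 − T_15 = 159 − 144.1667 = 14.8333
t=21: T_21 = 164.3333; y_21 − T_21 = 179 − 164.3333 = 14.6667
Mean deviation: (14.8333 + 14.8333 + 14.6667) / 3 = 14.78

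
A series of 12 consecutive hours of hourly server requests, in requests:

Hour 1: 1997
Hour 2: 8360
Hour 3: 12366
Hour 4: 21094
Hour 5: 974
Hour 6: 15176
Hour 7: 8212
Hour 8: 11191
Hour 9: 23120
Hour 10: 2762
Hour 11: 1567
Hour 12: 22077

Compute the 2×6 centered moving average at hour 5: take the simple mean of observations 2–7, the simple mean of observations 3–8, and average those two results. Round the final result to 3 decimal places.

Sum over 2–7: 8360 + 12366 + 21094 + 974 + 15176 + 8212 = 66182
Sum over 3–8: 12366 + 21094 + 974 + 15176 + 8212 + 11191 = 69013
CMA at t=5 = (66182 + 69013) / (2·6) = 135195 / 12 = 11266.250

11266.250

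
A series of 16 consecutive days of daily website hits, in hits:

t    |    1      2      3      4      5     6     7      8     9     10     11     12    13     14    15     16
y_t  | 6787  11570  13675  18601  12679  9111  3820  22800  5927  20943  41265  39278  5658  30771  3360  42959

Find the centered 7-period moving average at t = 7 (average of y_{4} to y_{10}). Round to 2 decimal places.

Sum of periods 4–10: 18601 + 12679 + 9111 + 3820 + 22800 + 5927 + 20943 = 93881
Divide by 7: 93881 / 7 = 13411.57

13411.57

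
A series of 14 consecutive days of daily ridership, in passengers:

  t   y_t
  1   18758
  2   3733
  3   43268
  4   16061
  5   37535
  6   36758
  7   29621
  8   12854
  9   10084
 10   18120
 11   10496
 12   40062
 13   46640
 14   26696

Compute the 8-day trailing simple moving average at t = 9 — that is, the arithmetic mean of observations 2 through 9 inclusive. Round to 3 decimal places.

23739.250

Sum of periods 2–9: 3733 + 43268 + 16061 + 37535 + 36758 + 29621 + 12854 + 10084 = 189914
Divide by 8: 189914 / 8 = 23739.250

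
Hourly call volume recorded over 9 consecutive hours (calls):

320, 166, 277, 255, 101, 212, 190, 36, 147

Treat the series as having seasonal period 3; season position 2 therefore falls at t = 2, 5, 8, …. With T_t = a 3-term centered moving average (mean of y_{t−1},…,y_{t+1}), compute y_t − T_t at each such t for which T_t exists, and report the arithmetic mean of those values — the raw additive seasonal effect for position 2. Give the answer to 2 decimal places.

-88.33

Season position 2 occurs at t = 2, 5, 8 (where T_t is defined).
t=2: T_2 = 254.3333; y_2 − T_2 = 166 − 254.3333 = -88.3333
t=5: T_5 = 189.3333; y_5 − T_5 = 101 − 189.3333 = -88.3333
t=8: T_8 = 124.3333; y_8 − T_8 = 36 − 124.3333 = -88.3333
Mean deviation: (-88.3333 + -88.3333 + -88.3333) / 3 = -88.33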